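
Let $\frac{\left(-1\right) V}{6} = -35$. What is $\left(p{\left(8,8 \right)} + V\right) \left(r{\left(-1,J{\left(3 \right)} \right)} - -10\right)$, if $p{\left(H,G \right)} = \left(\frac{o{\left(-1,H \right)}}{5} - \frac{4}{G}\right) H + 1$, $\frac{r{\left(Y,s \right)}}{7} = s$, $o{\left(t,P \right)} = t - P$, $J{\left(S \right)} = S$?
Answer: $\frac{29853}{5} \approx 5970.6$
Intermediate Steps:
$V = 210$ ($V = \left(-6\right) \left(-35\right) = 210$)
$r{\left(Y,s \right)} = 7 s$
$p{\left(H,G \right)} = 1 + H \left(- \frac{1}{5} - \frac{4}{G} - \frac{H}{5}\right)$ ($p{\left(H,G \right)} = \left(\frac{-1 - H}{5} - \frac{4}{G}\right) H + 1 = \left(\left(-1 - H\right) \frac{1}{5} - \frac{4}{G}\right) H + 1 = \left(\left(- \frac{1}{5} - \frac{H}{5}\right) - \frac{4}{G}\right) H + 1 = \left(- \frac{1}{5} - \frac{4}{G} - \frac{H}{5}\right) H + 1 = H \left(- \frac{1}{5} - \frac{4}{G} - \frac{H}{5}\right) + 1 = 1 + H \left(- \frac{1}{5} - \frac{4}{G} - \frac{H}{5}\right)$)
$\left(p{\left(8,8 \right)} + V\right) \left(r{\left(-1,J{\left(3 \right)} \right)} - -10\right) = \left(\frac{\left(-20\right) 8 + 8 \left(5 - 8 \left(1 + 8\right)\right)}{5 \cdot 8} + 210\right) \left(7 \cdot 3 - -10\right) = \left(\frac{1}{5} \cdot \frac{1}{8} \left(-160 + 8 \left(5 - 8 \cdot 9\right)\right) + 210\right) \left(21 + 10\right) = \left(\frac{1}{5} \cdot \frac{1}{8} \left(-160 + 8 \left(5 - 72\right)\right) + 210\right) 31 = \left(\frac{1}{5} \cdot \frac{1}{8} \left(-160 + 8 \left(-67\right)\right) + 210\right) 31 = \left(\frac{1}{5} \cdot \frac{1}{8} \left(-160 - 536\right) + 210\right) 31 = \left(\frac{1}{5} \cdot \frac{1}{8} \left(-696\right) + 210\right) 31 = \left(- \frac{87}{5} + 210\right) 31 = \frac{963}{5} \cdot 31 = \frac{29853}{5}$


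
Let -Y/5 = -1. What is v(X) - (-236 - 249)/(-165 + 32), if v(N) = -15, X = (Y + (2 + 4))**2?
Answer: -2480/133 ≈ -18.647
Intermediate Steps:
Y = 5 (Y = -5*(-1) = 5)
X = 121 (X = (5 + (2 + 4))**2 = (5 + 6)**2 = 11**2 = 121)
v(X) - (-236 - 249)/(-165 + 32) = -15 - (-236 - 249)/(-165 + 32) = -15 - (-485)/(-133) = -15 - (-485)*(-1)/133 = -15 - 1*485/133 = -15 - 485/133 = -2480/133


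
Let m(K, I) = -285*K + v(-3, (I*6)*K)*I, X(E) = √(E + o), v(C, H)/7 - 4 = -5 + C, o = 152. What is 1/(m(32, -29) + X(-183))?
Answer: -268/2226545 - I*√31/69022895 ≈ -0.00012037 - 8.0665e-8*I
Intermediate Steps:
v(C, H) = -7 + 7*C (v(C, H) = 28 + 7*(-5 + C) = 28 + (-35 + 7*C) = -7 + 7*C)
X(E) = √(152 + E) (X(E) = √(E + 152) = √(152 + E))
m(K, I) = -285*K - 28*I (m(K, I) = -285*K + (-7 + 7*(-3))*I = -285*K + (-7 - 21)*I = -285*K - 28*I)
1/(m(32, -29) + X(-183)) = 1/((-285*32 - 28*(-29)) + √(152 - 183)) = 1/((-9120 + 812) + √(-31)) = 1/(-8308 + I*√31)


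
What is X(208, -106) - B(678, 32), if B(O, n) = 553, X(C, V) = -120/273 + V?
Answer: -60009/91 ≈ -659.44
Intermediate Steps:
X(C, V) = -40/91 + V (X(C, V) = -120*1/273 + V = -40/91 + V)
X(208, -106) - B(678, 32) = (-40/91 - 106) - 1*553 = -9686/91 - 553 = -60009/91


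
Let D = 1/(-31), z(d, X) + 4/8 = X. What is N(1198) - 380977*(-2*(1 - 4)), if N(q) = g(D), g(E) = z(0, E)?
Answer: -141723477/62 ≈ -2.2859e+6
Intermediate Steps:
z(d, X) = -½ + X
D = -1/31 ≈ -0.032258
g(E) = -½ + E
N(q) = -33/62 (N(q) = -½ - 1/31 = -33/62)
N(1198) - 380977*(-2*(1 - 4)) = -33/62 - 380977*(-2*(1 - 4)) = -33/62 - 380977*(-2*(-3)) = -33/62 - 380977*6 = -33/62 - 1*2285862 = -33/62 - 2285862 = -141723477/62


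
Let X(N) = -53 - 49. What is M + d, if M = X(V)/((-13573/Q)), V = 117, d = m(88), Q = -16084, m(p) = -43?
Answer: -2224207/13573 ≈ -163.87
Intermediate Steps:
d = -43
X(N) = -102
M = -1640568/13573 (M = -102/((-13573/(-16084))) = -102/((-13573*(-1/16084))) = -102/13573/16084 = -102*16084/13573 = -1640568/13573 ≈ -120.87)
M + d = -1640568/13573 - 43 = -2224207/13573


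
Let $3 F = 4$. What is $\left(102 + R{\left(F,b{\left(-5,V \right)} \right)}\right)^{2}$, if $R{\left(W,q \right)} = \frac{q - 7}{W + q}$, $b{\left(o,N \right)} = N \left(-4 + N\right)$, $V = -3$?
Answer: $\frac{47279376}{4489} \approx 10532.0$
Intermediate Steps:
$F = \frac{4}{3}$ ($F = \frac{1}{3} \cdot 4 = \frac{4}{3} \approx 1.3333$)
$R{\left(W,q \right)} = \frac{-7 + q}{W + q}$
$\left(102 + R{\left(F,b{\left(-5,V \right)} \right)}\right)^{2} = \left(102 + \frac{-7 - 3 \left(-4 - 3\right)}{\frac{4}{3} - 3 \left(-4 - 3\right)}\right)^{2} = \left(102 + \frac{-7 - -21}{\frac{4}{3} - -21}\right)^{2} = \left(102 + \frac{-7 + 21}{\frac{4}{3} + 21}\right)^{2} = \left(102 + \frac{1}{\frac{67}{3}} \cdot 14\right)^{2} = \left(102 + \frac{3}{67} \cdot 14\right)^{2} = \left(102 + \frac{42}{67}\right)^{2} = \left(\frac{6876}{67}\right)^{2} = \frac{47279376}{4489}$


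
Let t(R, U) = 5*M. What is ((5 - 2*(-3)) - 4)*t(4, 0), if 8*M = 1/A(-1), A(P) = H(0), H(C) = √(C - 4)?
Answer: -35*I/16 ≈ -2.1875*I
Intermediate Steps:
H(C) = √(-4 + C)
A(P) = 2*I (A(P) = √(-4 + 0) = √(-4) = 2*I)
M = -I/16 (M = 1/(8*((2*I))) = (-I/2)/8 = -I/16 ≈ -0.0625*I)
t(R, U) = -5*I/16 (t(R, U) = 5*(-I/16) = -5*I/16)
((5 - 2*(-3)) - 4)*t(4, 0) = ((5 - 2*(-3)) - 4)*(-5*I/16) = ((5 + 6) - 4)*(-5*I/16) = (11 - 4)*(-5*I/16) = 7*(-5*I/16) = -35*I/16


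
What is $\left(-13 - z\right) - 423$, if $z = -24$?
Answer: $-412$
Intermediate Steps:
$\left(-13 - z\right) - 423 = \left(-13 - -24\right) - 423 = \left(-13 + 24\right) - 423 = 11 - 423 = -412$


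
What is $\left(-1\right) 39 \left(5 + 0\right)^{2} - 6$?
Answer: $-981$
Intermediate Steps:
$\left(-1\right) 39 \left(5 + 0\right)^{2} - 6 = - 39 \cdot 5^{2} - 6 = \left(-39\right) 25 - 6 = -975 - 6 = -981$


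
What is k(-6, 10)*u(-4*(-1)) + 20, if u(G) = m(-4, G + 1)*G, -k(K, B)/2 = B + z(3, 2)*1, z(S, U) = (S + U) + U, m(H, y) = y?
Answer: -660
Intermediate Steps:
z(S, U) = S + 2*U
k(K, B) = -14 - 2*B (k(K, B) = -2*(B + (3 + 2*2)*1) = -2*(B + (3 + 4)*1) = -2*(B + 7*1) = -2*(B + 7) = -2*(7 + B) = -14 - 2*B)
u(G) = G*(1 + G) (u(G) = (G + 1)*G = (1 + G)*G = G*(1 + G))
k(-6, 10)*u(-4*(-1)) + 20 = (-14 - 2*10)*((-4*(-1))*(1 - 4*(-1))) + 20 = (-14 - 20)*(4*(1 + 4)) + 20 = -136*5 + 20 = -34*20 + 20 = -680 + 20 = -660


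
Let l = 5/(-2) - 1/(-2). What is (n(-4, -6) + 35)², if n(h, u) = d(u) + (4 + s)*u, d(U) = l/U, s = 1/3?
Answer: 784/9 ≈ 87.111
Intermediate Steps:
s = ⅓ ≈ 0.33333
l = -2 (l = 5*(-½) - 1*(-½) = -5/2 + ½ = -2)
d(U) = -2/U
n(h, u) = -2/u + 13*u/3 (n(h, u) = -2/u + (4 + ⅓)*u = -2/u + 13*u/3)
(n(-4, -6) + 35)² = ((-2/(-6) + (13/3)*(-6)) + 35)² = ((-2*(-⅙) - 26) + 35)² = ((⅓ - 26) + 35)² = (-77/3 + 35)² = (28/3)² = 784/9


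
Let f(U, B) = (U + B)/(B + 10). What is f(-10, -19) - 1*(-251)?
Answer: 2288/9 ≈ 254.22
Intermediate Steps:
f(U, B) = (B + U)/(10 + B)
f(-10, -19) - 1*(-251) = (-19 - 10)/(10 - 19) - 1*(-251) = -29/(-9) + 251 = -1/9*(-29) + 251 = 29/9 + 251 = 2288/9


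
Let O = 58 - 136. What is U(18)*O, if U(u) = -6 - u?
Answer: 1872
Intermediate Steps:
O = -78
U(18)*O = (-6 - 1*18)*(-78) = (-6 - 18)*(-78) = -24*(-78) = 1872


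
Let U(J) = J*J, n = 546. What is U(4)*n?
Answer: 8736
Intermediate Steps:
U(J) = J²
U(4)*n = 4²*546 = 16*546 = 8736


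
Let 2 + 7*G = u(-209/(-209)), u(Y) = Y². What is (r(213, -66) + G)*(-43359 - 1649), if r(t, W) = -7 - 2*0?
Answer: 2250400/7 ≈ 3.2149e+5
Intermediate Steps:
G = -⅐ (G = -2/7 + (-209/(-209))²/7 = -2/7 + (-209*(-1/209))²/7 = -2/7 + (⅐)*1² = -2/7 + (⅐)*1 = -2/7 + ⅐ = -⅐ ≈ -0.14286)
r(t, W) = -7 (r(t, W) = -7 + 0 = -7)
(r(213, -66) + G)*(-43359 - 1649) = (-7 - ⅐)*(-43359 - 1649) = -50/7*(-45008) = 2250400/7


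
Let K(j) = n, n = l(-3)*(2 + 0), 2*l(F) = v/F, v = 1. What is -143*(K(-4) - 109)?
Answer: 46904/3 ≈ 15635.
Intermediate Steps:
l(F) = 1/(2*F) (l(F) = (1/F)/2 = 1/(2*F))
n = -1/3 (n = ((1/2)/(-3))*(2 + 0) = ((1/2)*(-1/3))*2 = -1/6*2 = -1/3 ≈ -0.33333)
K(j) = -1/3
-143*(K(-4) - 109) = -143*(-1/3 - 109) = -143*(-328/3) = 46904/3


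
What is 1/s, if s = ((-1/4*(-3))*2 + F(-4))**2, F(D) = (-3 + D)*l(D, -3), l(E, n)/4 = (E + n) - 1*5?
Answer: 4/455625 ≈ 8.7791e-6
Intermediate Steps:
l(E, n) = -20 + 4*E + 4*n (l(E, n) = 4*((E + n) - 1*5) = 4*((E + n) - 5) = 4*(-5 + E + n) = -20 + 4*E + 4*n)
F(D) = (-32 + 4*D)*(-3 + D) (F(D) = (-3 + D)*(-20 + 4*D + 4*(-3)) = (-3 + D)*(-20 + 4*D - 12) = (-3 + D)*(-32 + 4*D) = (-32 + 4*D)*(-3 + D))
s = 455625/4 (s = ((-1/4*(-3))*2 + 4*(-8 - 4)*(-3 - 4))**2 = ((-1*1/4*(-3))*2 + 4*(-12)*(-7))**2 = (-1/4*(-3)*2 + 336)**2 = ((3/4)*2 + 336)**2 = (3/2 + 336)**2 = (675/2)**2 = 455625/4 ≈ 1.1391e+5)
1/s = 1/(455625/4) = 4/455625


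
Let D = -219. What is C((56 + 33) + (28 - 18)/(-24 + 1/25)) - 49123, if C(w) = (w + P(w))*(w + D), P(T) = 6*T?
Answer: -46641258763/358801 ≈ -1.2999e+5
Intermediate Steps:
C(w) = 7*w*(-219 + w) (C(w) = (w + 6*w)*(w - 219) = (7*w)*(-219 + w) = 7*w*(-219 + w))
C((56 + 33) + (28 - 18)/(-24 + 1/25)) - 49123 = 7*((56 + 33) + (28 - 18)/(-24 + 1/25))*(-219 + ((56 + 33) + (28 - 18)/(-24 + 1/25))) - 49123 = 7*(89 + 10/(-24 + 1/25))*(-219 + (89 + 10/(-24 + 1/25))) - 49123 = 7*(89 + 10/(-599/25))*(-219 + (89 + 10/(-599/25))) - 49123 = 7*(89 + 10*(-25/599))*(-219 + (89 + 10*(-25/599))) - 49123 = 7*(89 - 250/599)*(-219 + (89 - 250/599)) - 49123 = 7*(53061/599)*(-219 + 53061/599) - 49123 = 7*(53061/599)*(-78120/599) - 49123 = -29015877240/358801 - 49123 = -46641258763/358801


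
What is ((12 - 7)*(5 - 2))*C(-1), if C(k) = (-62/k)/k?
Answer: -930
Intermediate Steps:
C(k) = -62/k**2
((12 - 7)*(5 - 2))*C(-1) = ((12 - 7)*(5 - 2))*(-62/(-1)**2) = (5*3)*(-62*1) = 15*(-62) = -930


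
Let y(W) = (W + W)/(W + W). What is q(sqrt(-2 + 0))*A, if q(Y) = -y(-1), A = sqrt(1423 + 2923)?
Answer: -sqrt(4346) ≈ -65.924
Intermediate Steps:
y(W) = 1 (y(W) = (2*W)/((2*W)) = (2*W)*(1/(2*W)) = 1)
A = sqrt(4346) ≈ 65.924
q(Y) = -1 (q(Y) = -1*1 = -1)
q(sqrt(-2 + 0))*A = -sqrt(4346)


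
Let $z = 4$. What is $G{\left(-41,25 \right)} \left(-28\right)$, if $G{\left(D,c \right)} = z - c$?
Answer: $588$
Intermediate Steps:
$G{\left(D,c \right)} = 4 - c$
$G{\left(-41,25 \right)} \left(-28\right) = \left(4 - 25\right) \left(-28\right) = \left(-21\right) \left(-28\right) = 588$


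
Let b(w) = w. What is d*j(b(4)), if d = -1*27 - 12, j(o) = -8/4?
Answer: 78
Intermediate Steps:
j(o) = -2 (j(o) = -8*¼ = -2)
d = -39 (d = -27 - 12 = -39)
d*j(b(4)) = -39*(-2) = 78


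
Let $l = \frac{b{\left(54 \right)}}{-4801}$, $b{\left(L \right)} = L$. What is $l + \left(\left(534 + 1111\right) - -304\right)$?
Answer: $\frac{9357095}{4801} \approx 1949.0$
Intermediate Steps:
$l = - \frac{54}{4801}$ ($l = \frac{54}{-4801} = 54 \left(- \frac{1}{4801}\right) = - \frac{54}{4801} \approx -0.011248$)
$l + \left(\left(534 + 1111\right) - -304\right) = - \frac{54}{4801} + \left(\left(534 + 1111\right) - -304\right) = - \frac{54}{4801} + \left(1645 + 304\right) = - \frac{54}{4801} + 1949 = \frac{9357095}{4801}$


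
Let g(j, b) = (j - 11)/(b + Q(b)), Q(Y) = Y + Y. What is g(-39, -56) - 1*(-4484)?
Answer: 376681/84 ≈ 4484.3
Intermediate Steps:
Q(Y) = 2*Y
g(j, b) = (-11 + j)/(3*b) (g(j, b) = (j - 11)/(b + 2*b) = (-11 + j)/((3*b)) = (-11 + j)*(1/(3*b)) = (-11 + j)/(3*b))
g(-39, -56) - 1*(-4484) = (⅓)*(-11 - 39)/(-56) - 1*(-4484) = (⅓)*(-1/56)*(-50) + 4484 = 25/84 + 4484 = 376681/84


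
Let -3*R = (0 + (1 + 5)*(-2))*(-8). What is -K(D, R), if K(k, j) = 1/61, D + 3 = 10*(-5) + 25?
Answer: -1/61 ≈ -0.016393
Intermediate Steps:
D = -28 (D = -3 + (10*(-5) + 25) = -3 + (-50 + 25) = -3 - 25 = -28)
R = -32 (R = -(0 + (1 + 5)*(-2))*(-8)/3 = -(0 + 6*(-2))*(-8)/3 = -(0 - 12)*(-8)/3 = -(-4)*(-8) = -⅓*96 = -32)
K(k, j) = 1/61
-K(D, R) = -1*1/61 = -1/61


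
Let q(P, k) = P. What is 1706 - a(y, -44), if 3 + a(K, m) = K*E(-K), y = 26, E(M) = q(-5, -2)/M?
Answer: 1704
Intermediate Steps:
E(M) = -5/M
a(K, m) = 2 (a(K, m) = -3 + K*(-5*(-1/K)) = -3 + K*(-(-5)/K) = -3 + K*(5/K) = -3 + 5 = 2)
1706 - a(y, -44) = 1706 - 1*2 = 1706 - 2 = 1704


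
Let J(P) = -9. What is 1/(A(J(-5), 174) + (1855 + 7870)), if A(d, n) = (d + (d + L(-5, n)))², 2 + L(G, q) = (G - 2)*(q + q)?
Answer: 1/6041661 ≈ 1.6552e-7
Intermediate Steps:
L(G, q) = -2 + 2*q*(-2 + G) (L(G, q) = -2 + (G - 2)*(q + q) = -2 + (-2 + G)*(2*q) = -2 + 2*q*(-2 + G))
A(d, n) = (-2 - 14*n + 2*d)² (A(d, n) = (d + (d + (-2 - 4*n + 2*(-5)*n)))² = (d + (d + (-2 - 4*n - 10*n)))² = (d + (d + (-2 - 14*n)))² = (d + (-2 + d - 14*n))² = (-2 - 14*n + 2*d)²)
1/(A(J(-5), 174) + (1855 + 7870)) = 1/(4*(1 - 1*(-9) + 7*174)² + (1855 + 7870)) = 1/(4*(1 + 9 + 1218)² + 9725) = 1/(4*1228² + 9725) = 1/(4*1507984 + 9725) = 1/(6031936 + 9725) = 1/6041661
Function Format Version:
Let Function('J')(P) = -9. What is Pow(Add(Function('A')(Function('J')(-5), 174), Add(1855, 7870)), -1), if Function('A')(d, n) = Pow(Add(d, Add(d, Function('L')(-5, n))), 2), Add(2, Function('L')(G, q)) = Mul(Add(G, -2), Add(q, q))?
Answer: Rational(1, 6041661) ≈ 1.6552e-7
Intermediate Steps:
Function('L')(G, q) = Add(-2, Mul(2, q, Add(-2, G))) (Function('L')(G, q) = Add(-2, Mul(Add(G, -2), Add(q, q))) = Add(-2, Mul(Add(-2, G), Mul(2, q))) = Add(-2, Mul(2, q, Add(-2, G))))
Function('A')(d, n) = Pow(Add(-2, Mul(-14, n), Mul(2, d)), 2) (Function('A')(d, n) = Pow(Add(d, Add(d, Add(-2, Mul(-4, n), Mul(2, -5, n)))), 2) = Pow(Add(d, Add(d, Add(-2, Mul(-4, n), Mul(-10, n)))), 2) = Pow(Add(d, Add(d, Add(-2, Mul(-14, n)))), 2) = Pow(Add(d, Add(-2, d, Mul(-14, n))), 2) = Pow(Add(-2, Mul(-14, n), Mul(2, d)), 2))
Pow(Add(Function('A')(Function('J')(-5), 174), Add(1855, 7870)), -1) = Pow(Add(Mul(4, Pow(Add(1, Mul(-1, -9), Mul(7, 174)), 2)), Add(1855, 7870)), -1) = Pow(Add(Mul(4, Pow(Add(1, 9, 1218), 2)), 9725), -1) = Pow(Add(Mul(4, Pow(1228, 2)), 9725), -1) = Pow(Add(Mul(4, 1507984), 9725), -1) = Pow(Add(6031936, 9725), -1) = Pow(6041661, -1) = Rational(1, 6041661)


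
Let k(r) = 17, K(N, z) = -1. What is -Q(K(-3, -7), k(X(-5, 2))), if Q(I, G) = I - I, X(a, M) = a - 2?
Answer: 0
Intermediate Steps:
X(a, M) = -2 + a
Q(I, G) = 0
-Q(K(-3, -7), k(X(-5, 2))) = -1*0 = 0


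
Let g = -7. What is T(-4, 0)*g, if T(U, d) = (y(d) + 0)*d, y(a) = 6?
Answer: 0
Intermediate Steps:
T(U, d) = 6*d (T(U, d) = (6 + 0)*d = 6*d)
T(-4, 0)*g = (6*0)*(-7) = 0*(-7) = 0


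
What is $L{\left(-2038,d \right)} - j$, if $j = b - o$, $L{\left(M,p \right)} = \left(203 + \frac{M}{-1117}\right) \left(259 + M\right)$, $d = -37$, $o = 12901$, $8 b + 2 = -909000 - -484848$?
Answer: $- \frac{1333530847}{4468} \approx -2.9846 \cdot 10^{5}$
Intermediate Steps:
$b = - \frac{212077}{4}$ ($b = - \frac{1}{4} + \frac{-909000 - -484848}{8} = - \frac{1}{4} + \frac{-909000 + 484848}{8} = - \frac{1}{4} + \frac{1}{8} \left(-424152\right) = - \frac{1}{4} - 53019 = - \frac{212077}{4} \approx -53019.0$)
$L{\left(M,p \right)} = \left(203 - \frac{M}{1117}\right) \left(259 + M\right)$ ($L{\left(M,p \right)} = \left(203 + M \left(- \frac{1}{1117}\right)\right) \left(259 + M\right) = \left(203 - \frac{M}{1117}\right) \left(259 + M\right)$)
$j = - \frac{263681}{4}$ ($j = - \frac{212077}{4} - 12901 = - \frac{263681}{4} \approx -65920.0$)
$L{\left(-2038,d \right)} - j = \left(52577 - \frac{\left(-2038\right)^{2}}{1117} + \frac{226492}{1117} \left(-2038\right)\right) - - \frac{263681}{4} = \left(52577 - \frac{4153444}{1117} - \frac{461590696}{1117}\right) + \frac{263681}{4} = - \frac{407015631}{1117} + \frac{263681}{4} = - \frac{1333530847}{4468}$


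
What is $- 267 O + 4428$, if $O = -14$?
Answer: $8166$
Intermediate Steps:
$- 267 O + 4428 = \left(-267\right) \left(-14\right) + 4428 = 3738 + 4428 = 8166$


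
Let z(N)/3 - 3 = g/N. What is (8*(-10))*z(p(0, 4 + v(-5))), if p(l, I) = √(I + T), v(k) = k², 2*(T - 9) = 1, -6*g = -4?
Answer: -720 - 160*√154/77 ≈ -745.79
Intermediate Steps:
g = ⅔ (g = -⅙*(-4) = ⅔ ≈ 0.66667)
T = 19/2 (T = 9 + (½)*1 = 9 + ½ = 19/2 ≈ 9.5000)
p(l, I) = √(19/2 + I) (p(l, I) = √(I + 19/2) = √(19/2 + I))
z(N) = 9 + 2/N (z(N) = 9 + 3*(2/(3*N)) = 9 + 2/N)
(8*(-10))*z(p(0, 4 + v(-5))) = (8*(-10))*(9 + 2/((√(38 + 4*(4 + (-5)²))/2))) = -80*(9 + 2/((√(38 + 4*(4 + 25))/2))) = -80*(9 + 2/((√(38 + 4*29)/2))) = -80*(9 + 2/((√(38 + 116)/2))) = -80*(9 + 2/((√154/2))) = -80*(9 + 2*(√154/77)) = -80*(9 + 2*√154/77) = -720 - 160*√154/77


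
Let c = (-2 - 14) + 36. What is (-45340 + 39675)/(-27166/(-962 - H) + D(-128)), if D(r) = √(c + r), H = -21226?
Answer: 2697695660/39001729 + 12073791840*I*√3/39001729 ≈ 69.169 + 536.19*I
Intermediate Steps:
c = 20 (c = -16 + 36 = 20)
D(r) = √(20 + r)
(-45340 + 39675)/(-27166/(-962 - H) + D(-128)) = (-45340 + 39675)/(-27166/(-962 - 1*(-21226)) + √(20 - 128)) = -5665/(-27166/(-962 + 21226) + √(-108)) = -5665/(-27166/20264 + 6*I*√3) = -5665/(-27166*1/20264 + 6*I*√3) = -5665/(-799/596 + 6*I*√3)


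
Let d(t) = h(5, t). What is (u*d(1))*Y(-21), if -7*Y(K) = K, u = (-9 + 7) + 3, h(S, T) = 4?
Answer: 12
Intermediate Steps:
u = 1 (u = -2 + 3 = 1)
Y(K) = -K/7
d(t) = 4
(u*d(1))*Y(-21) = (1*4)*(-1/7*(-21)) = 4*3 = 12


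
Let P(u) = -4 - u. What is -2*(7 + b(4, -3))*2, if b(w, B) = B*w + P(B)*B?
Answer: 8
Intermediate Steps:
b(w, B) = B*w + B*(-4 - B) (b(w, B) = B*w + (-4 - B)*B = B*w + B*(-4 - B))
-2*(7 + b(4, -3))*2 = -2*(7 - 3*(-4 + 4 - 1*(-3)))*2 = -2*(7 - 3*(-4 + 4 + 3))*2 = -2*(7 - 3*3)*2 = -2*(7 - 9)*2 = -2*(-2)*2 = 4*2 = 8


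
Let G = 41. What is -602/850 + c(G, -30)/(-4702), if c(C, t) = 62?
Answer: -720826/999175 ≈ -0.72142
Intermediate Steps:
-602/850 + c(G, -30)/(-4702) = -602/850 + 62/(-4702) = -602*1/850 + 62*(-1/4702) = -301/425 - 31/2351 = -720826/999175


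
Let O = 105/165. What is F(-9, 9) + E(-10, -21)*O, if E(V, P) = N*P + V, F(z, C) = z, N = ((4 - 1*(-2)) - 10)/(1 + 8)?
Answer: -311/33 ≈ -9.4242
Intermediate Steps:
N = -4/9 (N = ((4 + 2) - 10)/9 = (6 - 10)*(⅑) = -4*⅑ = -4/9 ≈ -0.44444)
E(V, P) = V - 4*P/9 (E(V, P) = -4*P/9 + V = V - 4*P/9)
O = 7/11 (O = 105*(1/165) = 7/11 ≈ 0.63636)
F(-9, 9) + E(-10, -21)*O = -9 + (-10 - 4/9*(-21))*(7/11) = -9 + (-10 + 28/3)*(7/11) = -9 - ⅔*7/11 = -9 - 14/33 = -311/33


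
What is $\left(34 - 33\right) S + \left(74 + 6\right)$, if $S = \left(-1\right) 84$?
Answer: $-4$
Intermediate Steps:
$S = -84$
$\left(34 - 33\right) S + \left(74 + 6\right) = \left(34 - 33\right) \left(-84\right) + \left(74 + 6\right) = \left(34 - 33\right) \left(-84\right) + 80 = 1 \left(-84\right) + 80 = -84 + 80 = -4$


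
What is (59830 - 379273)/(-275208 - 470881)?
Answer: 319443/746089 ≈ 0.42816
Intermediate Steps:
(59830 - 379273)/(-275208 - 470881) = -319443/(-746089) = -319443*(-1/746089) = 319443/746089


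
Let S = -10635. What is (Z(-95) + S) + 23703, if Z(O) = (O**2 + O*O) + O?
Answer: 31023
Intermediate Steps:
Z(O) = O + 2*O**2 (Z(O) = (O**2 + O**2) + O = 2*O**2 + O = O + 2*O**2)
(Z(-95) + S) + 23703 = (-95*(1 + 2*(-95)) - 10635) + 23703 = (-95*(1 - 190) - 10635) + 23703 = (-95*(-189) - 10635) + 23703 = (17955 - 10635) + 23703 = 7320 + 23703 = 31023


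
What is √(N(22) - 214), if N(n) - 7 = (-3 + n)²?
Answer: √154 ≈ 12.410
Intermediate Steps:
N(n) = 7 + (-3 + n)²
√(N(22) - 214) = √((7 + (-3 + 22)²) - 214) = √((7 + 19²) - 214) = √((7 + 361) - 214) = √(368 - 214) = √154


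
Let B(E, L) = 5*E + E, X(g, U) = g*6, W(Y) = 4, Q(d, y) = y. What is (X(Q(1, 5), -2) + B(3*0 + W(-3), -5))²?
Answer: 2916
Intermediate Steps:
X(g, U) = 6*g
B(E, L) = 6*E
(X(Q(1, 5), -2) + B(3*0 + W(-3), -5))² = (6*5 + 6*(3*0 + 4))² = (30 + 6*(0 + 4))² = (30 + 6*4)² = (30 + 24)² = 54² = 2916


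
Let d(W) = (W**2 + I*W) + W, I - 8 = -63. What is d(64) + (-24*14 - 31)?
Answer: 273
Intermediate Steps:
I = -55 (I = 8 - 63 = -55)
d(W) = W**2 - 54*W (d(W) = (W**2 - 55*W) + W = W**2 - 54*W)
d(64) + (-24*14 - 31) = 64*(-54 + 64) + (-24*14 - 31) = 64*10 + (-336 - 31) = 640 - 367 = 273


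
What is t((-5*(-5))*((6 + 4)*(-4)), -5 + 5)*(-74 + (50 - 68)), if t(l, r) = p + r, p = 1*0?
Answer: 0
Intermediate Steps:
p = 0
t(l, r) = r (t(l, r) = 0 + r = r)
t((-5*(-5))*((6 + 4)*(-4)), -5 + 5)*(-74 + (50 - 68)) = (-5 + 5)*(-74 + (50 - 68)) = 0*(-74 - 18) = 0*(-92) = 0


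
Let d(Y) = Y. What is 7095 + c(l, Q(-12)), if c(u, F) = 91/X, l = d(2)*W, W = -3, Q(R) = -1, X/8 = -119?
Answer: 964907/136 ≈ 7094.9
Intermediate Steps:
X = -952 (X = 8*(-119) = -952)
l = -6 (l = 2*(-3) = -6)
c(u, F) = -13/136 (c(u, F) = 91/(-952) = 91*(-1/952) = -13/136)
7095 + c(l, Q(-12)) = 7095 - 13/136 = 964907/136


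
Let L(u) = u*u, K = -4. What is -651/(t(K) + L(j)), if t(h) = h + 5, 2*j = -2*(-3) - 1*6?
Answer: -651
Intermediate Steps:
j = 0 (j = (-2*(-3) - 1*6)/2 = (6 - 6)/2 = (1/2)*0 = 0)
L(u) = u**2
t(h) = 5 + h
-651/(t(K) + L(j)) = -651/((5 - 4) + 0**2) = -651/(1 + 0) = -651/1 = -651*1 = -651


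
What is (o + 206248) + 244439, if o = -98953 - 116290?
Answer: 235444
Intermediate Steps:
o = -215243
(o + 206248) + 244439 = (-215243 + 206248) + 244439 = -8995 + 244439 = 235444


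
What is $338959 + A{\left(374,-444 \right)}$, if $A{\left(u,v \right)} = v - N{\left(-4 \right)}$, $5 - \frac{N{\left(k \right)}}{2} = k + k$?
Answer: $338489$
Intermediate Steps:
$N{\left(k \right)} = 10 - 4 k$ ($N{\left(k \right)} = 10 - 2 \left(k + k\right) = 10 - 2 \cdot 2 k = 10 - 4 k$)
$A{\left(u,v \right)} = -26 + v$ ($A{\left(u,v \right)} = v - \left(10 - -16\right) = v - \left(10 + 16\right) = v - 26 = -26 + v$)
$338959 + A{\left(374,-444 \right)} = 338959 - 470 = 338489$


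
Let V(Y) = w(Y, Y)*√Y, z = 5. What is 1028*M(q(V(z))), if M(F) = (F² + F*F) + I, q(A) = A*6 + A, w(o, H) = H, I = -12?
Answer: 12580664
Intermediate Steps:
V(Y) = Y^(3/2) (V(Y) = Y*√Y = Y^(3/2))
q(A) = 7*A (q(A) = 6*A + A = 7*A)
M(F) = -12 + 2*F² (M(F) = (F² + F*F) - 12 = (F² + F²) - 12 = 2*F² - 12 = -12 + 2*F²)
1028*M(q(V(z))) = 1028*(-12 + 2*(7*5^(3/2))²) = 1028*(-12 + 2*(7*(5*√5))²) = 1028*(-12 + 2*(35*√5)²) = 1028*(-12 + 2*6125) = 1028*(-12 + 12250) = 1028*12238 = 12580664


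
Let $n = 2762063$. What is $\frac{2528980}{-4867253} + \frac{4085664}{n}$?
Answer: $\frac{12900758275252}{13443659422939} \approx 0.95962$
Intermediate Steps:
$\frac{2528980}{-4867253} + \frac{4085664}{n} = \frac{2528980}{-4867253} + \frac{4085664}{2762063} = 2528980 \left(- \frac{1}{4867253}\right) + 4085664 \cdot \frac{1}{2762063} = - \frac{2528980}{4867253} + \frac{4085664}{2762063} = \frac{12900758275252}{13443659422939}$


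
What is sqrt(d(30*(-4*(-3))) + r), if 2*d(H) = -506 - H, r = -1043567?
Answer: 60*I*sqrt(290) ≈ 1021.8*I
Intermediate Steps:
d(H) = -253 - H/2 (d(H) = (-506 - H)/2 = -253 - H/2)
sqrt(d(30*(-4*(-3))) + r) = sqrt((-253 - 15*(-4*(-3))) - 1043567) = sqrt((-253 - 15*12) - 1043567) = sqrt((-253 - 1/2*360) - 1043567) = sqrt((-253 - 180) - 1043567) = sqrt(-433 - 1043567) = sqrt(-1044000) = 60*I*sqrt(290)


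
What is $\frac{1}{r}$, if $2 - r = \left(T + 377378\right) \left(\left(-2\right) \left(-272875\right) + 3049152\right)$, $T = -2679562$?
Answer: $\frac{1}{8276125865970} \approx 1.2083 \cdot 10^{-13}$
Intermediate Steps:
$r = 8276125865970$ ($r = 2 - \left(-2679562 + 377378\right) \left(\left(-2\right) \left(-272875\right) + 3049152\right) = 2 - - 2302184 \left(545750 + 3049152\right) = 2 - \left(-2302184\right) 3594902 = 2 - -8276125865968 = 2 + 8276125865968 = 8276125865970$)
$\frac{1}{r} = \frac{1}{8276125865970}$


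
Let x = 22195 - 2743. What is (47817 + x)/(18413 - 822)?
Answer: 67269/17591 ≈ 3.8241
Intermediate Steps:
x = 19452
(47817 + x)/(18413 - 822) = (47817 + 19452)/(18413 - 822) = 67269/17591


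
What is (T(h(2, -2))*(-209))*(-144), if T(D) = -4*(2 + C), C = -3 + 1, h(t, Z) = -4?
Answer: 0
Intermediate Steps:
C = -2
T(D) = 0 (T(D) = -4*(2 - 2) = -4*0 = 0)
(T(h(2, -2))*(-209))*(-144) = (0*(-209))*(-144) = 0*(-144) = 0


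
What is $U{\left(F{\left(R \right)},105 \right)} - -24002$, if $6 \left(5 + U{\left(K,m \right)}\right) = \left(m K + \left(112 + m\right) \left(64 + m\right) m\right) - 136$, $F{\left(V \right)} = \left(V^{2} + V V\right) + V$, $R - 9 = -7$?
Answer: $\frac{3995561}{6} \approx 6.6593 \cdot 10^{5}$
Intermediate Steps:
$R = 2$ ($R = 9 - 7 = 2$)
$F{\left(V \right)} = V + 2 V^{2}$ ($F{\left(V \right)} = \left(V^{2} + V^{2}\right) + V = 2 V^{2} + V = V + 2 V^{2}$)
$U{\left(K,m \right)} = - \frac{83}{3} + \frac{K m}{6} + \frac{m \left(64 + m\right) \left(112 + m\right)}{6}$ ($U{\left(K,m \right)} = -5 + \frac{\left(m K + \left(112 + m\right) \left(64 + m\right) m\right) - 136}{6} = -5 + \frac{\left(K m + \left(64 + m\right) \left(112 + m\right) m\right) - 136}{6} = -5 + \frac{\left(K m + m \left(64 + m\right) \left(112 + m\right)\right) - 136}{6} = -5 + \frac{-136 + K m + m \left(64 + m\right) \left(112 + m\right)}{6} = -5 + \left(- \frac{68}{3} + \frac{K m}{6} + \frac{m \left(64 + m\right) \left(112 + m\right)}{6}\right) = - \frac{83}{3} + \frac{K m}{6} + \frac{m \left(64 + m\right) \left(112 + m\right)}{6}$)
$U{\left(F{\left(R \right)},105 \right)} - -24002 = \left(- \frac{83}{3} + \frac{105^{3}}{6} + \frac{88 \cdot 105^{2}}{3} + \frac{3584}{3} \cdot 105 + \frac{1}{6} \cdot 2 \left(1 + 2 \cdot 2\right) 105\right) - -24002 = \left(- \frac{83}{3} + \frac{1}{6} \cdot 1157625 + \frac{88}{3} \cdot 11025 + 125440 + \frac{1}{6} \cdot 2 \left(1 + 4\right) 105\right) + 24002 = \left(- \frac{83}{3} + \frac{385875}{2} + 323400 + 125440 + \frac{1}{6} \cdot 2 \cdot 5 \cdot 105\right) + 24002 = \left(- \frac{83}{3} + \frac{385875}{2} + 323400 + 125440 + \frac{1}{6} \cdot 10 \cdot 105\right) + 24002 = \left(- \frac{83}{3} + \frac{385875}{2} + 323400 + 125440 + 175\right) + 24002 = \frac{3851549}{6} + 24002 = \frac{3995561}{6}$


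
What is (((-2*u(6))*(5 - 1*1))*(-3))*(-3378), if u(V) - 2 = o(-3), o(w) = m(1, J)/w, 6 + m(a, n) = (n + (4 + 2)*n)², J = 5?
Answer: 32780112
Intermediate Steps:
m(a, n) = -6 + 49*n² (m(a, n) = -6 + (n + (4 + 2)*n)² = -6 + (n + 6*n)² = -6 + (7*n)² = -6 + 49*n²)
o(w) = 1219/w (o(w) = (-6 + 49*5²)/w = (-6 + 49*25)/w = (-6 + 1225)/w = 1219/w)
u(V) = -1213/3 (u(V) = 2 + 1219/(-3) = 2 + 1219*(-⅓) = 2 - 1219/3 = -1213/3)
(((-2*u(6))*(5 - 1*1))*(-3))*(-3378) = (((-2*(-1213/3))*(5 - 1*1))*(-3))*(-3378) = ((2426*(5 - 1)/3)*(-3))*(-3378) = (((2426/3)*4)*(-3))*(-3378) = ((9704/3)*(-3))*(-3378) = -9704*(-3378) = 32780112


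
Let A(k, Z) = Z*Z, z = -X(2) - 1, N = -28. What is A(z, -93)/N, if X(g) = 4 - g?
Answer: -8649/28 ≈ -308.89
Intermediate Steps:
z = -3 (z = -(4 - 1*2) - 1 = -(4 - 2) - 1 = -1*2 - 1 = -2 - 1 = -3)
A(k, Z) = Z²
A(z, -93)/N = (-93)²/(-28) = 8649*(-1/28) = -8649/28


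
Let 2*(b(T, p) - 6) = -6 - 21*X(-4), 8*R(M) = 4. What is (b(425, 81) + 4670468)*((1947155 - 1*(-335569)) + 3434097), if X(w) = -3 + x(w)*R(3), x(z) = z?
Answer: 53401093651587/2 ≈ 2.6701e+13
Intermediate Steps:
R(M) = 1/2 (R(M) = (1/8)*4 = 1/2)
X(w) = -3 + w/2 (X(w) = -3 + w*(1/2) = -3 + w/2)
b(T, p) = 111/2 (b(T, p) = 6 + (-6 - 21*(-3 + (1/2)*(-4)))/2 = 6 + (-6 - 21*(-3 - 2))/2 = 6 + (-6 - 21*(-5))/2 = 6 + (-6 + 105)/2 = 6 + (1/2)*99 = 6 + 99/2 = 111/2)
(b(425, 81) + 4670468)*((1947155 - 1*(-335569)) + 3434097) = (111/2 + 4670468)*((1947155 - 1*(-335569)) + 3434097) = 9341047*((1947155 + 335569) + 3434097)/2 = 9341047*(2282724 + 3434097)/2 = (9341047/2)*5716821 = 53401093651587/2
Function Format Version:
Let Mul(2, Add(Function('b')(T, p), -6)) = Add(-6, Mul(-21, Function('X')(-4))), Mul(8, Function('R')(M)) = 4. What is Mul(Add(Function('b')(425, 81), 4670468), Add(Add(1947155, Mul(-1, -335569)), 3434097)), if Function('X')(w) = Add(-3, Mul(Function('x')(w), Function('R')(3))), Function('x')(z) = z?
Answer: Rational(53401093651587, 2) ≈ 2.6701e+13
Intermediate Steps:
Function('R')(M) = Rational(1, 2) (Function('R')(M) = Mul(Rational(1, 8), 4) = Rational(1, 2))
Function('X')(w) = Add(-3, Mul(Rational(1, 2), w)) (Function('X')(w) = Add(-3, Mul(w, Rational(1, 2))) = Add(-3, Mul(Rational(1, 2), w)))
Function('b')(T, p) = Rational(111, 2) (Function('b')(T, p) = Add(6, Mul(Rational(1, 2), Add(-6, Mul(-21, Add(-3, Mul(Rational(1, 2), -4)))))) = Add(6, Mul(Rational(1, 2), Add(-6, Mul(-21, Add(-3, -2))))) = Add(6, Mul(Rational(1, 2), Add(-6, Mul(-21, -5)))) = Add(6, Mul(Rational(1, 2), Add(-6, 105))) = Add(6, Mul(Rational(1, 2), 99)) = Add(6, Rational(99, 2)) = Rational(111, 2))
Mul(Add(Function('b')(425, 81), 4670468), Add(Add(1947155, Mul(-1, -335569)), 3434097)) = Mul(Add(Rational(111, 2), 4670468), Add(Add(1947155, Mul(-1, -335569)), 3434097)) = Mul(Rational(9341047, 2), Add(Add(1947155, 335569), 3434097)) = Mul(Rational(9341047, 2), Add(2282724, 3434097)) = Mul(Rational(9341047, 2), 5716821) = Rational(53401093651587, 2)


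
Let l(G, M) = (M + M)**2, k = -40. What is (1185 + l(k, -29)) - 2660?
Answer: 1889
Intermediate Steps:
l(G, M) = 4*M**2 (l(G, M) = (2*M)**2 = 4*M**2)
(1185 + l(k, -29)) - 2660 = (1185 + 4*(-29)**2) - 2660 = (1185 + 4*841) - 2660 = (1185 + 3364) - 2660 = 4549 - 2660 = 1889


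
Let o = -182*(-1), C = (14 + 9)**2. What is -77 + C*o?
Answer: 96201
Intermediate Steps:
C = 529 (C = 23**2 = 529)
o = 182
-77 + C*o = -77 + 529*182 = -77 + 96278 = 96201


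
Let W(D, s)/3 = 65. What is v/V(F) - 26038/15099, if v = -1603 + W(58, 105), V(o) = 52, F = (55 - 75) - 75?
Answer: -5653342/196287 ≈ -28.801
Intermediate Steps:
W(D, s) = 195 (W(D, s) = 3*65 = 195)
F = -95 (F = -20 - 75 = -95)
v = -1408 (v = -1603 + 195 = -1408)
v/V(F) - 26038/15099 = -1408/52 - 26038/15099 = -1408*1/52 - 26038*1/15099 = -352/13 - 26038/15099 = -5653342/196287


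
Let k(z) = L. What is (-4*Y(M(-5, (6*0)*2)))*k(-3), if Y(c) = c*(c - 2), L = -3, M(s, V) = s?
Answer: 420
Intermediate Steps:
k(z) = -3
Y(c) = c*(-2 + c)
(-4*Y(M(-5, (6*0)*2)))*k(-3) = -(-20)*(-2 - 5)*(-3) = -(-20)*(-7)*(-3) = -4*35*(-3) = -140*(-3) = 420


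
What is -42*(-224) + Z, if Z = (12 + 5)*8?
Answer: 9544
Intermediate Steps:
Z = 136 (Z = 17*8 = 136)
-42*(-224) + Z = -42*(-224) + 136 = 9408 + 136 = 9544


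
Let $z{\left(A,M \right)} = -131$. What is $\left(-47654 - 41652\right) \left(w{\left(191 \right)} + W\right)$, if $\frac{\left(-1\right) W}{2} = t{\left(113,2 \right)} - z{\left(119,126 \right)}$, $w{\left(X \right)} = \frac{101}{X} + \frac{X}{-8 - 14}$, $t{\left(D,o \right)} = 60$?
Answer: $\frac{73205155219}{2101} \approx 3.4843 \cdot 10^{7}$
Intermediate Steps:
$w{\left(X \right)} = \frac{101}{X} - \frac{X}{22}$ ($w{\left(X \right)} = \frac{101}{X} + \frac{X}{-22} = \frac{101}{X} + X \left(- \frac{1}{22}\right) = \frac{101}{X} - \frac{X}{22}$)
$W = -382$ ($W = - 2 \left(60 - -131\right) = - 2 \left(60 + 131\right) = \left(-2\right) 191 = -382$)
$\left(-47654 - 41652\right) \left(w{\left(191 \right)} + W\right) = \left(-47654 - 41652\right) \left(\left(\frac{101}{191} - \frac{191}{22}\right) - 382\right) = - 89306 \left(\left(101 \cdot \frac{1}{191} - \frac{191}{22}\right) - 382\right) = - 89306 \left(\left(\frac{101}{191} - \frac{191}{22}\right) - 382\right) = - 89306 \left(- \frac{34259}{4202} - 382\right) = \left(-89306\right) \left(- \frac{1639423}{4202}\right) = \frac{73205155219}{2101}$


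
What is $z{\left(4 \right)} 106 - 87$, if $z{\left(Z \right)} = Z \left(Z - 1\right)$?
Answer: $1185$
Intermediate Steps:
$z{\left(Z \right)} = Z \left(-1 + Z\right)$
$z{\left(4 \right)} 106 - 87 = 4 \left(-1 + 4\right) 106 - 87 = 4 \cdot 3 \cdot 106 - 87 = 12 \cdot 106 - 87 = 1272 - 87 = 1185$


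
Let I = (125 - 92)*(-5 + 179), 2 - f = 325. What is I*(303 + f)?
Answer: -114840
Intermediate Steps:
f = -323 (f = 2 - 1*325 = 2 - 325 = -323)
I = 5742 (I = 33*174 = 5742)
I*(303 + f) = 5742*(303 - 323) = 5742*(-20) = -114840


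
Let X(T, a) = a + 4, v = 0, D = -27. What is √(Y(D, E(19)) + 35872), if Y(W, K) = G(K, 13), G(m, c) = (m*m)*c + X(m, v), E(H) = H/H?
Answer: √35889 ≈ 189.44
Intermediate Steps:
E(H) = 1
X(T, a) = 4 + a
G(m, c) = 4 + c*m² (G(m, c) = (m*m)*c + (4 + 0) = m²*c + 4 = c*m² + 4 = 4 + c*m²)
Y(W, K) = 4 + 13*K²
√(Y(D, E(19)) + 35872) = √((4 + 13*1²) + 35872) = √((4 + 13*1) + 35872) = √((4 + 13) + 35872) = √(17 + 35872) = √35889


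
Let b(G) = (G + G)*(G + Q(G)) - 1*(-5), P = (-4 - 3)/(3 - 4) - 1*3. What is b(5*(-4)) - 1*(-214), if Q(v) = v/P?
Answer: 1219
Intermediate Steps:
P = 4 (P = -7/(-1) - 3 = -7*(-1) - 3 = 7 - 3 = 4)
Q(v) = v/4
b(G) = 5 + 5*G²/2 (b(G) = (G + G)*(G + G/4) - 1*(-5) = (2*G)*(5*G/4) + 5 = 5*G²/2 + 5 = 5 + 5*G²/2)
b(5*(-4)) - 1*(-214) = (5 + 5*(5*(-4))²/2) - 1*(-214) = (5 + (5/2)*(-20)²) + 214 = (5 + (5/2)*400) + 214 = (5 + 1000) + 214 = 1005 + 214 = 1219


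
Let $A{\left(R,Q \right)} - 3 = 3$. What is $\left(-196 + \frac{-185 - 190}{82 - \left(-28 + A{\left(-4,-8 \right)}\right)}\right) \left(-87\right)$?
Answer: $\frac{1806033}{104} \approx 17366.0$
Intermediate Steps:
$A{\left(R,Q \right)} = 6$ ($A{\left(R,Q \right)} = 3 + 3 = 6$)
$\left(-196 + \frac{-185 - 190}{82 - \left(-28 + A{\left(-4,-8 \right)}\right)}\right) \left(-87\right) = \left(-196 + \frac{-185 - 190}{82 + \left(28 - 6\right)}\right) \left(-87\right) = \left(-196 - \frac{375}{82 + \left(28 - 6\right)}\right) \left(-87\right) = \left(-196 - \frac{375}{82 + 22}\right) \left(-87\right) = \left(-196 - \frac{375}{104}\right) \left(-87\right) = \left(- \frac{20759}{104}\right) \left(-87\right) = \frac{1806033}{104}$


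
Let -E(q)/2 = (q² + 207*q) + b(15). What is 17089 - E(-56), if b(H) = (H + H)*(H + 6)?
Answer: 1437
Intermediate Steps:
b(H) = 2*H*(6 + H) (b(H) = (2*H)*(6 + H) = 2*H*(6 + H))
E(q) = -1260 - 414*q - 2*q² (E(q) = -2*((q² + 207*q) + 2*15*(6 + 15)) = -2*((q² + 207*q) + 2*15*21) = -2*((q² + 207*q) + 630) = -2*(630 + q² + 207*q) = -1260 - 414*q - 2*q²)
17089 - E(-56) = 17089 - (-1260 - 414*(-56) - 2*(-56)²) = 17089 - (-1260 + 23184 - 2*3136) = 17089 - (-1260 + 23184 - 6272) = 17089 - 1*15652 = 17089 - 15652 = 1437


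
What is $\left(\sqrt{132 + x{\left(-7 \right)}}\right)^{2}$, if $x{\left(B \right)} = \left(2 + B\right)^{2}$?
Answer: $157$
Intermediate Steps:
$\left(\sqrt{132 + x{\left(-7 \right)}}\right)^{2} = \left(\sqrt{132 + \left(2 - 7\right)^{2}}\right)^{2} = \left(\sqrt{132 + \left(-5\right)^{2}}\right)^{2} = \left(\sqrt{132 + 25}\right)^{2} = \left(\sqrt{157}\right)^{2} = 157$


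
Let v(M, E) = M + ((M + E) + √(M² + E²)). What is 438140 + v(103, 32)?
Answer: 438378 + √11633 ≈ 4.3849e+5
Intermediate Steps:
v(M, E) = E + √(E² + M²) + 2*M (v(M, E) = M + ((E + M) + √(E² + M²)) = M + (E + M + √(E² + M²)) = E + √(E² + M²) + 2*M)
438140 + v(103, 32) = 438140 + (32 + √(32² + 103²) + 2*103) = 438140 + (32 + √(1024 + 10609) + 206) = 438140 + (32 + √11633 + 206) = 438140 + (238 + √11633) = 438378 + √11633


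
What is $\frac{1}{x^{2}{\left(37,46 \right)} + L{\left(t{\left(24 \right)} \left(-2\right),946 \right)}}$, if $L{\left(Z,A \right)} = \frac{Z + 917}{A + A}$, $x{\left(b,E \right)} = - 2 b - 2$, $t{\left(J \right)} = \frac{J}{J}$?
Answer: $\frac{1892}{10929107} \approx 0.00017312$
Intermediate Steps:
$t{\left(J \right)} = 1$
$x{\left(b,E \right)} = -2 - 2 b$
$L{\left(Z,A \right)} = \frac{917 + Z}{2 A}$
$\frac{1}{x^{2}{\left(37,46 \right)} + L{\left(t{\left(24 \right)} \left(-2\right),946 \right)}} = \frac{1}{\left(-2 - 74\right)^{2} + \frac{917 + 1 \left(-2\right)}{2 \cdot 946}} = \frac{1}{\left(-2 - 74\right)^{2} + \frac{1}{2} \cdot \frac{1}{946} \left(917 - 2\right)} = \frac{1}{\left(-76\right)^{2} + \frac{1}{2} \cdot \frac{1}{946} \cdot 915} = \frac{1}{5776 + \frac{915}{1892}} = \frac{1}{\frac{10929107}{1892}} = \frac{1892}{10929107}$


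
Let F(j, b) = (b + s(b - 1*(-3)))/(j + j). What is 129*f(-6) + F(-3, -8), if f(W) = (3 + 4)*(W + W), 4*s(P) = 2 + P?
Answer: -260029/24 ≈ -10835.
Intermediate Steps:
s(P) = 1/2 + P/4 (s(P) = (2 + P)/4 = 1/2 + P/4)
f(W) = 14*W (f(W) = 7*(2*W) = 14*W)
F(j, b) = (5/4 + 5*b/4)/(2*j) (F(j, b) = (b + (1/2 + (b - 1*(-3))/4))/(j + j) = (b + (1/2 + (b + 3)/4))/((2*j)) = (b + (1/2 + (3 + b)/4))*(1/(2*j)) = (b + (1/2 + (3/4 + b/4)))*(1/(2*j)) = (b + (5/4 + b/4))*(1/(2*j)) = (5/4 + 5*b/4)*(1/(2*j)) = (5/4 + 5*b/4)/(2*j))
129*f(-6) + F(-3, -8) = 129*(14*(-6)) + (5/8)*(1 - 8)/(-3) = 129*(-84) + (5/8)*(-1/3)*(-7) = -10836 + 35/24 = -260029/24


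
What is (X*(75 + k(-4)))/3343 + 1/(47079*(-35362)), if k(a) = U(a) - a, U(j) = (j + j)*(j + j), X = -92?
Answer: -21902208762631/5565451800114 ≈ -3.9354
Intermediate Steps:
U(j) = 4*j² (U(j) = (2*j)*(2*j) = 4*j²)
k(a) = -a + 4*a² (k(a) = 4*a² - a = -a + 4*a²)
(X*(75 + k(-4)))/3343 + 1/(47079*(-35362)) = -92*(75 - 4*(-1 + 4*(-4)))/3343 + 1/(47079*(-35362)) = -92*(75 - 4*(-1 - 16))*(1/3343) + (1/47079)*(-1/35362) = -92*(75 - 4*(-17))*(1/3343) - 1/1664807598 = -92*(75 + 68)*(1/3343) - 1/1664807598 = -92*143*(1/3343) - 1/1664807598 = -13156*1/3343 - 1/1664807598 = -13156/3343 - 1/1664807598 = -21902208762631/5565451800114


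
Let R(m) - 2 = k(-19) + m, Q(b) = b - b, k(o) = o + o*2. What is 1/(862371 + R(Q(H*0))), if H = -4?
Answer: 1/862316 ≈ 1.1597e-6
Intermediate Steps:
k(o) = 3*o (k(o) = o + 2*o = 3*o)
Q(b) = 0
R(m) = -55 + m (R(m) = 2 + (3*(-19) + m) = 2 + (-57 + m) = -55 + m)
1/(862371 + R(Q(H*0))) = 1/(862371 + (-55 + 0)) = 1/(862371 - 55) = 1/862316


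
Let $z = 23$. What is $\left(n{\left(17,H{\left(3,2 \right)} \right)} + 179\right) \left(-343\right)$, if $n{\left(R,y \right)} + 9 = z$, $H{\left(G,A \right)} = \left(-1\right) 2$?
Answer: $-66199$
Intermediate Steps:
$H{\left(G,A \right)} = -2$
$n{\left(R,y \right)} = 14$ ($n{\left(R,y \right)} = -9 + 23 = 14$)
$\left(n{\left(17,H{\left(3,2 \right)} \right)} + 179\right) \left(-343\right) = \left(14 + 179\right) \left(-343\right) = 193 \left(-343\right) = -66199$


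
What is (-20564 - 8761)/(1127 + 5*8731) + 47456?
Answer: 2125145267/44782 ≈ 47455.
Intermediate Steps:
(-20564 - 8761)/(1127 + 5*8731) + 47456 = -29325/(1127 + 43655) + 47456 = -29325/44782 + 47456 = 2125145267/44782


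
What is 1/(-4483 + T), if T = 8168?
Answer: 1/3685 ≈ 0.00027137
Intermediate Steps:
1/(-4483 + T) = 1/(-4483 + 8168) = 1/3685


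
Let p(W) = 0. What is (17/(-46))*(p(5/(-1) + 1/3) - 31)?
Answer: 527/46 ≈ 11.457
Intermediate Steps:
(17/(-46))*(p(5/(-1) + 1/3) - 31) = (17/(-46))*(0 - 31) = (17*(-1/46))*(-31) = -17/46*(-31) = 527/46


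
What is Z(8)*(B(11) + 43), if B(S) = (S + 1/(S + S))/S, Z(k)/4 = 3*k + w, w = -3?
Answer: 447258/121 ≈ 3696.3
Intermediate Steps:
Z(k) = -12 + 12*k (Z(k) = 4*(3*k - 3) = 4*(-3 + 3*k) = -12 + 12*k)
B(S) = (S + 1/(2*S))/S
Z(8)*(B(11) + 43) = (-12 + 12*8)*((1 + (1/2)/11**2) + 43) = (-12 + 96)*((1 + (1/2)*(1/121)) + 43) = 84*((1 + 1/242) + 43) = 84*(243/242 + 43) = 84*(10649/242) = 447258/121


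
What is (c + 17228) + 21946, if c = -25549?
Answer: 13625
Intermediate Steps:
(c + 17228) + 21946 = (-25549 + 17228) + 21946 = -8321 + 21946 = 13625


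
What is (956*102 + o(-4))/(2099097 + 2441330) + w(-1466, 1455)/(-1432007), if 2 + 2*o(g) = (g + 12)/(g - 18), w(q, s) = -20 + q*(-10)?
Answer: 804807552253/71521155716879 ≈ 0.011253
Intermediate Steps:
w(q, s) = -20 - 10*q
o(g) = -1 + (12 + g)/(2*(-18 + g)) (o(g) = -1 + ((g + 12)/(g - 18))/2 = -1 + ((12 + g)/(-18 + g))/2 = -1 + (12 + g)/(2*(-18 + g)))
(956*102 + o(-4))/(2099097 + 2441330) + w(-1466, 1455)/(-1432007) = (956*102 + (48 - 1*(-4))/(2*(-18 - 4)))/(2099097 + 2441330) + (-20 - 10*(-1466))/(-1432007) = (97512 + (1/2)*(48 + 4)/(-22))/4540427 + (-20 + 14660)*(-1/1432007) = (97512 + (1/2)*(-1/22)*52)*(1/4540427) + 14640*(-1/1432007) = (97512 - 13/11)*(1/4540427) - 14640/1432007 = (1072619/11)*(1/4540427) - 14640/1432007 = 1072619/49944697 - 14640/1432007 = 804807552253/71521155716879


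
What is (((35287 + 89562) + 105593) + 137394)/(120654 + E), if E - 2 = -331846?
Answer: -26274/15085 ≈ -1.7417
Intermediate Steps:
E = -331844 (E = 2 - 331846 = -331844)
(((35287 + 89562) + 105593) + 137394)/(120654 + E) = (((35287 + 89562) + 105593) + 137394)/(120654 - 331844) = ((124849 + 105593) + 137394)/(-211190) = (230442 + 137394)*(-1/211190) = 367836*(-1/211190) = -26274/15085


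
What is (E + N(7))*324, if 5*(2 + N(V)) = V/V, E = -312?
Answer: -508356/5 ≈ -1.0167e+5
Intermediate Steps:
N(V) = -9/5 (N(V) = -2 + (V/V)/5 = -2 + (⅕)*1 = -2 + ⅕ = -9/5)
(E + N(7))*324 = (-312 - 9/5)*324 = -1569/5*324 = -508356/5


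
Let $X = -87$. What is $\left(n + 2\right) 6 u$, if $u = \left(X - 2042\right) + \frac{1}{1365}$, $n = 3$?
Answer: $- \frac{5812168}{91} \approx -63870.0$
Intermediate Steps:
$u = - \frac{2906084}{1365}$ ($u = \left(-87 - 2042\right) + \frac{1}{1365} = -2129 + \frac{1}{1365} = - \frac{2906084}{1365} \approx -2129.0$)
$\left(n + 2\right) 6 u = \left(3 + 2\right) 6 \left(- \frac{2906084}{1365}\right) = 5 \cdot 6 \left(- \frac{2906084}{1365}\right) = 30 \left(- \frac{2906084}{1365}\right) = - \frac{5812168}{91}$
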